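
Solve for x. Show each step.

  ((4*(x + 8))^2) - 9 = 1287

Step 1. [((4*(x + 8))^2) - 9 = 1287] the outer -9 inverts by adding 9. So sub: (4*(x + 8))^2 = 1296.
Step 2. [(4*(x + 8))^2 = 1296] √ both sides: 1296 ≥ 0 gives two branches, so sqrt: 4*(x + 8) = 36 or -36.
Step 3. [4*(x + 8) = 36 or -36] 4 out front; divide by 4. So div: x + 8 = 9 or -9.
Step 4. [x + 8 = 9 or -9] +8 is outermost — subtract 8 both sides, so sub: x = 1 or -17.

Answer: x ∈ {-17, 1}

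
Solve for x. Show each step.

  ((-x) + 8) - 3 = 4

Step 1. [((-x) + 8) - 3 = 4] -3 is outermost — add 3 both sides ⇒ sub: (-x) + 8 = 7.
Step 2. [(-x) + 8 = 7] subtract 8: x sits inside (… + 8) ⇒ sub: -x = -1.
Step 3. [-x = -1] flip signs both sides ⇒ neg: x = 1.

Answer: x ∈ {1}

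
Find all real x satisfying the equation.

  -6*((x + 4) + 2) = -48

Step 1. [-6*((x + 4) + 2) = -48] LHS = -6·(…); ÷-6 both sides. So div: (x + 4) + 2 = 8.
Step 2. [(x + 4) + 2 = 8] subtract 2: x sits inside (… + 2) ⇒ sub: x + 4 = 6.
Step 3. [x + 4 = 6] 4 comes off first (subtract 4) ⇒ sub: x = 2.

Answer: x ∈ {2}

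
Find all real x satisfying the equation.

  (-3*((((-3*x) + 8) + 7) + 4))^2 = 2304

Step 1. [(-3*((((-3*x) + 8) + 7) + 4))^2 = 2304] √ both sides: 2304 ≥ 0 gives two branches ⇒ sqrt: -3*((((-3*x) + 8) + 7) + 4) = 48 or -48.
Step 2. [-3*((((-3*x) + 8) + 7) + 4) = 48 or -48] -3·(inner) — divide through by -3. So div: (((-3*x) + 8) + 7) + 4 = -16 or 16.
Step 3. [(((-3*x) + 8) + 7) + 4 = -16 or 16] 4 comes off first (subtract 4), so sub: ((-3*x) + 8) + 7 = -20 or 12.
Step 4. [((-3*x) + 8) + 7 = -20 or 12] 7 comes off first (subtract 7). So sub: (-3*x) + 8 = -27 or 5.
Step 5. [(-3*x) + 8 = -27 or 5] +8 is outermost — subtract 8 both sides, so sub: -3*x = -35 or -3.
Step 6. [-3*x = -35 or -3] -3·(inner) — divide through by -3 ⇒ div: x = 35/3 or 1.

Answer: x ∈ {1, 35/3}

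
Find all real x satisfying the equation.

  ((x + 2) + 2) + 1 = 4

Step 1. [((x + 2) + 2) + 1 = 4] subtract 1: x sits inside (… + 1) ⇒ sub: (x + 2) + 2 = 3.
Step 2. [(x + 2) + 2 = 3] subtract 2: x sits inside (… + 2), so sub: x + 2 = 1.
Step 3. [x + 2 = 1] +2 is outermost — subtract 2 both sides, so sub: x = -1.

Answer: x ∈ {-1}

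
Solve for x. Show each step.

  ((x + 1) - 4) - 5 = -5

Step 1. [((x + 1) - 4) - 5 = -5] 5 comes off first (add 5), so sub: (x + 1) - 4 = 0.
Step 2. [(x + 1) - 4 = 0] peel the -4: add 4 from each side, so sub: x + 1 = 4.
Step 3. [x + 1 = 4] subtract 1: x sits inside (… + 1). So sub: x = 3.

Answer: x ∈ {3}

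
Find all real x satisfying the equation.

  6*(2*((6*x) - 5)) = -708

Step 1. [6*(2*((6*x) - 5)) = -708] 6·(inner) — divide through by 6. So div: 2*((6*x) - 5) = -118.
Step 2. [2*((6*x) - 5) = -118] leading coefficient 2: divide by 2, so div: (6*x) - 5 = -59.
Step 3. [(6*x) - 5 = -59] 5 comes off first (add 5) ⇒ sub: 6*x = -54.
Step 4. [6*x = -54] LHS = 6·(…); ÷6 both sides, so div: x = -9.

Answer: x ∈ {-9}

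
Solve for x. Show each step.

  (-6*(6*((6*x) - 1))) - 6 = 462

Step 1. [(-6*(6*((6*x) - 1))) - 6 = 462] common factor -6 (LHS and 462) — divide through ⇒ factor: (6*((6*x) - 1)) + 1 = -77.
Step 2. [(6*((6*x) - 1)) + 1 = -77] subtract 1: x sits inside (… + 1), so sub: 6*((6*x) - 1) = -78.
Step 3. [6*((6*x) - 1) = -78] 6·(inner) — divide through by 6 ⇒ div: (6*x) - 1 = -13.
Step 4. [(6*x) - 1 = -13] the outer -1 inverts by adding 1. So sub: 6*x = -12.
Step 5. [6*x = -12] 6·(inner) — divide through by 6, so div: x = -2.

Answer: x ∈ {-2}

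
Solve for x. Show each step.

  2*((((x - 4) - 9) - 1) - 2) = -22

Step 1. [2*((((x - 4) - 9) - 1) - 2) = -22] 2·(inner) — divide through by 2. So div: (((x - 4) - 9) - 1) - 2 = -11.
Step 2. [(((x - 4) - 9) - 1) - 2 = -11] -2 is outermost — add 2 both sides ⇒ sub: ((x - 4) - 9) - 1 = -9.
Step 3. [((x - 4) - 9) - 1 = -9] -1 is outermost — add 1 both sides. So sub: (x - 4) - 9 = -8.
Step 4. [(x - 4) - 9 = -8] add 9: x sits inside (… - 9) ⇒ sub: x - 4 = 1.
Step 5. [x - 4 = 1] -4 is outermost — add 4 both sides, so sub: x = 5.

Answer: x ∈ {5}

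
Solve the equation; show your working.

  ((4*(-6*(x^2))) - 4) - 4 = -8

Step 1. [((4*(-6*(x^2))) - 4) - 4 = -8] add 4: x sits inside (… - 4). So sub: (4*(-6*(x^2))) - 4 = -4.
Step 2. [(4*(-6*(x^2))) - 4 = -4] peel the -4: add 4 from each side, so sub: 4*(-6*(x^2)) = 0.
Step 3. [4*(-6*(x^2)) = 0] 4 out front; divide by 4 ⇒ div: -6*(x^2) = 0.
Step 4. [-6*(x^2) = 0] leading coefficient -6: divide by -6 ⇒ div: x^2 = 0.
Step 5. [x^2 = 0] LHS squared, RHS 0 ≥ 0: apply √ (±) ⇒ sqrt: x = 0.

Answer: x ∈ {0}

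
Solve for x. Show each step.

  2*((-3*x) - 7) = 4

Step 1. [2*((-3*x) - 7) = 4] 2·(inner) — divide through by 2 ⇒ div: (-3*x) - 7 = 2.
Step 2. [(-3*x) - 7 = 2] add 7: x sits inside (… - 7). So sub: -3*x = 9.
Step 3. [-3*x = 9] LHS = -3·(…); ÷-3 both sides. So div: x = -3.

Answer: x ∈ {-3}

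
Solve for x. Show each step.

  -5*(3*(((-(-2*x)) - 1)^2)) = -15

Step 1. [-5*(3*(((-(-2*x)) - 1)^2)) = -15] LHS = -5·(…); ÷-5 both sides. So div: 3*(((-(-2*x)) - 1)^2) = 3.
Step 2. [3*(((-(-2*x)) - 1)^2) = 3] 3 out front; divide by 3. So div: ((-(-2*x)) - 1)^2 = 1.
Step 3. [((-(-2*x)) - 1)^2 = 1] √ both sides: 1 ≥ 0 gives two branches. So sqrt: (-(-2*x)) - 1 = 1 or -1.
Step 4. [(-(-2*x)) - 1 = 1 or -1] the outer -1 inverts by adding 1, so sub: -(-2*x) = 2 or 0.
Step 5. [-(-2*x) = 2 or 0] flip signs both sides ⇒ neg: -2*x = -2 or 0.
Step 6. [-2*x = -2 or 0] -2 out front; divide by -2 ⇒ div: x = 1 or 0.

Answer: x ∈ {0, 1}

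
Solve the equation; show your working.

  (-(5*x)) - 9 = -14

Step 1. [(-(5*x)) - 9 = -14] 9 comes off first (add 9) ⇒ sub: -(5*x) = -5.
Step 2. [-(5*x) = -5] leading − — multiply by −1, so neg: 5*x = 5.
Step 3. [5*x = 5] divide by the outer 5, so div: x = 1.

Answer: x ∈ {1}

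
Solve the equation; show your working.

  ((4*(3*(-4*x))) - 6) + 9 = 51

Step 1. [((4*(3*(-4*x))) - 6) + 9 = 51] peel the +9: subtract 9 from each side, so sub: (4*(3*(-4*x))) - 6 = 42.
Step 2. [(4*(3*(-4*x))) - 6 = 42] add 6: x sits inside (… - 6), so sub: 4*(3*(-4*x)) = 48.
Step 3. [4*(3*(-4*x)) = 48] divide by the outer 4. So div: 3*(-4*x) = 12.
Step 4. [3*(-4*x) = 12] 3 out front; divide by 3 ⇒ div: -4*x = 4.
Step 5. [-4*x = 4] divide by the outer -4, so div: x = -1.

Answer: x ∈ {-1}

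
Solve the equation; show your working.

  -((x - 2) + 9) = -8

Step 1. [-((x - 2) + 9) = -8] flip signs both sides, so neg: (x - 2) + 9 = 8.
Step 2. [(x - 2) + 9 = 8] +9 is outermost — subtract 9 both sides ⇒ sub: x - 2 = -1.
Step 3. [x - 2 = -1] the outer -2 inverts by adding 2, so sub: x = 1.

Answer: x ∈ {1}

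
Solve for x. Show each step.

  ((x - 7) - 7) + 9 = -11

Step 1. [((x - 7) - 7) + 9 = -11] 9 comes off first (subtract 9) ⇒ sub: (x - 7) - 7 = -20.
Step 2. [(x - 7) - 7 = -20] -7 is outermost — add 7 both sides, so sub: x - 7 = -13.
Step 3. [x - 7 = -13] the outer -7 inverts by adding 7. So sub: x = -6.

Answer: x ∈ {-6}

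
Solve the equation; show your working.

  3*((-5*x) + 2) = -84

Step 1. [3*((-5*x) + 2) = -84] divide by the outer 3, so div: (-5*x) + 2 = -28.
Step 2. [(-5*x) + 2 = -28] 2 comes off first (subtract 2) ⇒ sub: -5*x = -30.
Step 3. [-5*x = -30] -5 out front; divide by -5, so div: x = 6.

Answer: x ∈ {6}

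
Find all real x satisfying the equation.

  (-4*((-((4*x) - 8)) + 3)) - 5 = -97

Step 1. [(-4*((-((4*x) - 8)) + 3)) - 5 = -97] peel the -5: add 5 from each side, so sub: -4*((-((4*x) - 8)) + 3) = -92.
Step 2. [-4*((-((4*x) - 8)) + 3) = -92] divide by the outer -4, so div: (-((4*x) - 8)) + 3 = 23.
Step 3. [(-((4*x) - 8)) + 3 = 23] 3 comes off first (subtract 3) ⇒ sub: -((4*x) - 8) = 20.
Step 4. [-((4*x) - 8) = 20] LHS negated; negate both sides, so neg: (4*x) - 8 = -20.
Step 5. [(4*x) - 8 = -20] add 8: x sits inside (… - 8). So sub: 4*x = -12.
Step 6. [4*x = -12] leading coefficient 4: divide by 4, so div: x = -3.

Answer: x ∈ {-3}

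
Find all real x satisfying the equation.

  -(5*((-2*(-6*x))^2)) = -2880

Step 1. [-(5*((-2*(-6*x))^2)) = -2880] LHS negated; negate both sides, so neg: 5*((-2*(-6*x))^2) = 2880.
Step 2. [5*((-2*(-6*x))^2) = 2880] 5·(inner) — divide through by 5. So div: (-2*(-6*x))^2 = 576.
Step 3. [(-2*(-6*x))^2 = 576] 576 ≥ 0, LHS is (·)² — take ±√, so sqrt: -2*(-6*x) = 24 or -24.
Step 4. [-2*(-6*x) = 24 or -24] -2·(inner) — divide through by -2, so div: -6*x = -12 or 12.
Step 5. [-6*x = -12 or 12] -6 out front; divide by -6. So div: x = 2 or -2.

Answer: x ∈ {-2, 2}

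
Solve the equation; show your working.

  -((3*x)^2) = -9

Step 1. [-((3*x)^2) = -9] flip signs both sides, so neg: (3*x)^2 = 9.
Step 2. [(3*x)^2 = 9] LHS squared, RHS 9 ≥ 0: apply √ (±). So sqrt: 3*x = 3 or -3.
Step 3. [3*x = 3 or -3] 3 out front; divide by 3, so div: x = 1 or -1.

Answer: x ∈ {-1, 1}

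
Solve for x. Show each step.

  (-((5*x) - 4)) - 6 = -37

Step 1. [(-((5*x) - 4)) - 6 = -37] peel the -6: add 6 from each side. So sub: -((5*x) - 4) = -31.
Step 2. [-((5*x) - 4) = -31] flip signs both sides ⇒ neg: (5*x) - 4 = 31.
Step 3. [(5*x) - 4 = 31] peel the -4: add 4 from each side, so sub: 5*x = 35.
Step 4. [5*x = 35] divide by the outer 5, so div: x = 7.

Answer: x ∈ {7}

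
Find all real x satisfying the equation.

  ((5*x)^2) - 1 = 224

Step 1. [((5*x)^2) - 1 = 224] the outer -1 inverts by adding 1, so sub: (5*x)^2 = 225.
Step 2. [(5*x)^2 = 225] LHS squared, RHS 225 ≥ 0: apply √ (±). So sqrt: 5*x = 15 or -15.
Step 3. [5*x = 15 or -15] divide by the outer 5, so div: x = 3 or -3.

Answer: x ∈ {-3, 3}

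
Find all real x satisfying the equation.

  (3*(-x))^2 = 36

Step 1. [(3*(-x))^2 = 36] LHS squared, RHS 36 ≥ 0: apply √ (±), so sqrt: 3*(-x) = 6 or -6.
Step 2. [3*(-x) = 6 or -6] leading coefficient 3: divide by 3. So div: -x = 2 or -2.
Step 3. [-x = 2 or -2] LHS negated; negate both sides, so neg: x = -2 or 2.

Answer: x ∈ {-2, 2}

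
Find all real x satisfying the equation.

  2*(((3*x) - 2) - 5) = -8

Step 1. [2*(((3*x) - 2) - 5) = -8] leading coefficient 2: divide by 2. So div: ((3*x) - 2) - 5 = -4.
Step 2. [((3*x) - 2) - 5 = -4] the outer -5 inverts by adding 5. So sub: (3*x) - 2 = 1.
Step 3. [(3*x) - 2 = 1] -2 is outermost — add 2 both sides. So sub: 3*x = 3.
Step 4. [3*x = 3] leading coefficient 3: divide by 3, so div: x = 1.

Answer: x ∈ {1}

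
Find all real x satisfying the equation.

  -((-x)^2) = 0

Step 1. [-((-x)^2) = 0] flip signs both sides ⇒ neg: (-x)^2 = 0.
Step 2. [(-x)^2 = 0] LHS squared, RHS 0 ≥ 0: apply √ (±), so sqrt: -x = 0.
Step 3. [-x = 0] leading − — multiply by −1, so neg: x = 0.

Answer: x ∈ {0}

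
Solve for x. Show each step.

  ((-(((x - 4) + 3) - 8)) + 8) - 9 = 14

Step 1. [((-(((x - 4) + 3) - 8)) + 8) - 9 = 14] 9 comes off first (add 9). So sub: (-(((x - 4) + 3) - 8)) + 8 = 23.
Step 2. [(-(((x - 4) + 3) - 8)) + 8 = 23] subtract 8: x sits inside (… + 8), so sub: -(((x - 4) + 3) - 8) = 15.
Step 3. [-(((x - 4) + 3) - 8) = 15] leading − — multiply by −1 ⇒ neg: ((x - 4) + 3) - 8 = -15.
Step 4. [((x - 4) + 3) - 8 = -15] the outer -8 inverts by adding 8, so sub: (x - 4) + 3 = -7.
Step 5. [(x - 4) + 3 = -7] the outer +3 inverts by subtracting 3, so sub: x - 4 = -10.
Step 6. [x - 4 = -10] 4 comes off first (add 4). So sub: x = -6.

Answer: x ∈ {-6}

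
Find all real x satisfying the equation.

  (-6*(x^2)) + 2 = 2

Step 1. [(-6*(x^2)) + 2 = 2] 2 comes off first (subtract 2). So sub: -6*(x^2) = 0.
Step 2. [-6*(x^2) = 0] leading coefficient -6: divide by -6. So div: x^2 = 0.
Step 3. [x^2 = 0] LHS squared, RHS 0 ≥ 0: apply √ (±), so sqrt: x = 0.

Answer: x ∈ {0}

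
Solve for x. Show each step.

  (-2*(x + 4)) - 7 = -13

Step 1. [(-2*(x + 4)) - 7 = -13] -7 is outermost — add 7 both sides. So sub: -2*(x + 4) = -6.
Step 2. [-2*(x + 4) = -6] leading coefficient -2: divide by -2, so div: x + 4 = 3.
Step 3. [x + 4 = 3] 4 comes off first (subtract 4) ⇒ sub: x = -1.

Answer: x ∈ {-1}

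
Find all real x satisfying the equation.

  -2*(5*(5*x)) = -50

Step 1. [-2*(5*(5*x)) = -50] -2 out front; divide by -2 ⇒ div: 5*(5*x) = 25.
Step 2. [5*(5*x) = 25] 5 out front; divide by 5 ⇒ div: 5*x = 5.
Step 3. [5*x = 5] divide by the outer 5. So div: x = 1.

Answer: x ∈ {1}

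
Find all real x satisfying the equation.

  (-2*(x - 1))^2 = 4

Step 1. [(-2*(x - 1))^2 = 4] √ both sides: 4 ≥ 0 gives two branches, so sqrt: -2*(x - 1) = 2 or -2.
Step 2. [-2*(x - 1) = 2 or -2] -2 out front; divide by -2. So div: x - 1 = -1 or 1.
Step 3. [x - 1 = -1 or 1] the outer -1 inverts by adding 1, so sub: x = 0 or 2.

Answer: x ∈ {0, 2}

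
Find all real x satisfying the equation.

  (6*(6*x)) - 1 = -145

Step 1. [(6*(6*x)) - 1 = -145] -1 is outermost — add 1 both sides ⇒ sub: 6*(6*x) = -144.
Step 2. [6*(6*x) = -144] divide by the outer 6. So div: 6*x = -24.
Step 3. [6*x = -24] divide by the outer 6 ⇒ div: x = -4.

Answer: x ∈ {-4}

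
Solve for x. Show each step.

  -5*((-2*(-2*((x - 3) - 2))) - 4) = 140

Step 1. [-5*((-2*(-2*((x - 3) - 2))) - 4) = 140] -5·(inner) — divide through by -5, so div: (-2*(-2*((x - 3) - 2))) - 4 = -28.
Step 2. [(-2*(-2*((x - 3) - 2))) - 4 = -28] add 4: x sits inside (… - 4) ⇒ sub: -2*(-2*((x - 3) - 2)) = -24.
Step 3. [-2*(-2*((x - 3) - 2)) = -24] LHS = -2·(…); ÷-2 both sides. So div: -2*((x - 3) - 2) = 12.
Step 4. [-2*((x - 3) - 2) = 12] divide by the outer -2 ⇒ div: (x - 3) - 2 = -6.
Step 5. [(x - 3) - 2 = -6] 2 comes off first (add 2). So sub: x - 3 = -4.
Step 6. [x - 3 = -4] peel the -3: add 3 from each side. So sub: x = -1.

Answer: x ∈ {-1}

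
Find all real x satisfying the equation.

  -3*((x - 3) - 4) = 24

Step 1. [-3*((x - 3) - 4) = 24] -3 out front; divide by -3. So div: (x - 3) - 4 = -8.
Step 2. [(x - 3) - 4 = -8] the outer -4 inverts by adding 4 ⇒ sub: x - 3 = -4.
Step 3. [x - 3 = -4] peel the -3: add 3 from each side. So sub: x = -1.

Answer: x ∈ {-1}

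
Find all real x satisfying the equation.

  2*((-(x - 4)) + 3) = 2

Step 1. [2*((-(x - 4)) + 3) = 2] 2·(inner) — divide through by 2, so div: (-(x - 4)) + 3 = 1.
Step 2. [(-(x - 4)) + 3 = 1] peel the +3: subtract 3 from each side ⇒ sub: -(x - 4) = -2.
Step 3. [-(x - 4) = -2] leading − — multiply by −1, so neg: x - 4 = 2.
Step 4. [x - 4 = 2] peel the -4: add 4 from each side. So sub: x = 6.

Answer: x ∈ {6}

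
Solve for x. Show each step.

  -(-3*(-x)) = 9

Step 1. [-(-3*(-x)) = 9] LHS negated; negate both sides. So neg: -3*(-x) = -9.
Step 2. [-3*(-x) = -9] -3·(inner) — divide through by -3. So div: -x = 3.
Step 3. [-x = 3] flip signs both sides ⇒ neg: x = -3.

Answer: x ∈ {-3}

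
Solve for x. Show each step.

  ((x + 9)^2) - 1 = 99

Step 1. [((x + 9)^2) - 1 = 99] 1 comes off first (add 1) ⇒ sub: (x + 9)^2 = 100.
Step 2. [(x + 9)^2 = 100] LHS squared, RHS 100 ≥ 0: apply √ (±). So sqrt: x + 9 = 10 or -10.
Step 3. [x + 9 = 10 or -10] +9 is outermost — subtract 9 both sides, so sub: x = 1 or -19.

Answer: x ∈ {-19, 1}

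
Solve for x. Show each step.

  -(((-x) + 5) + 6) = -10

Step 1. [-(((-x) + 5) + 6) = -10] leading − — multiply by −1, so neg: ((-x) + 5) + 6 = 10.
Step 2. [((-x) + 5) + 6 = 10] the outer +6 inverts by subtracting 6. So sub: (-x) + 5 = 4.
Step 3. [(-x) + 5 = 4] 5 comes off first (subtract 5) ⇒ sub: -x = -1.
Step 4. [-x = -1] flip signs both sides ⇒ neg: x = 1.

Answer: x ∈ {1}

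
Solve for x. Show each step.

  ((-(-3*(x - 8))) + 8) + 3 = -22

Step 1. [((-(-3*(x - 8))) + 8) + 3 = -22] 3 comes off first (subtract 3), so sub: (-(-3*(x - 8))) + 8 = -25.
Step 2. [(-(-3*(x - 8))) + 8 = -25] 8 comes off first (subtract 8) ⇒ sub: -(-3*(x - 8)) = -33.
Step 3. [-(-3*(x - 8)) = -33] flip signs both sides. So neg: -3*(x - 8) = 33.
Step 4. [-3*(x - 8) = 33] -3·(inner) — divide through by -3, so div: x - 8 = -11.
Step 5. [x - 8 = -11] the outer -8 inverts by adding 8 ⇒ sub: x = -3.

Answer: x ∈ {-3}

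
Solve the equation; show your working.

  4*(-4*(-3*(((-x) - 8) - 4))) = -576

Step 1. [4*(-4*(-3*(((-x) - 8) - 4))) = -576] 4 out front; divide by 4, so div: -4*(-3*(((-x) - 8) - 4)) = -144.
Step 2. [-4*(-3*(((-x) - 8) - 4)) = -144] -4 out front; divide by -4 ⇒ div: -3*(((-x) - 8) - 4) = 36.
Step 3. [-3*(((-x) - 8) - 4) = 36] divide by the outer -3. So div: ((-x) - 8) - 4 = -12.
Step 4. [((-x) - 8) - 4 = -12] add 4: x sits inside (… - 4) ⇒ sub: (-x) - 8 = -8.
Step 5. [(-x) - 8 = -8] the outer -8 inverts by adding 8, so sub: -x = 0.
Step 6. [-x = 0] leading − — multiply by −1 ⇒ neg: x = 0.

Answer: x ∈ {0}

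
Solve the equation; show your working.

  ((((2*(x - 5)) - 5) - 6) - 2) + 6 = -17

Step 1. [((((2*(x - 5)) - 5) - 6) - 2) + 6 = -17] the outer +6 inverts by subtracting 6. So sub: (((2*(x - 5)) - 5) - 6) - 2 = -23.
Step 2. [(((2*(x - 5)) - 5) - 6) - 2 = -23] 2 comes off first (add 2), so sub: ((2*(x - 5)) - 5) - 6 = -21.
Step 3. [((2*(x - 5)) - 5) - 6 = -21] add 6: x sits inside (… - 6), so sub: (2*(x - 5)) - 5 = -15.
Step 4. [(2*(x - 5)) - 5 = -15] the outer -5 inverts by adding 5, so sub: 2*(x - 5) = -10.
Step 5. [2*(x - 5) = -10] 2 out front; divide by 2, so div: x - 5 = -5.
Step 6. [x - 5 = -5] 5 comes off first (add 5). So sub: x = 0.

Answer: x ∈ {0}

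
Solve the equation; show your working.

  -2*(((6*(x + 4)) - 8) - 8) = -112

Step 1. [-2*(((6*(x + 4)) - 8) - 8) = -112] LHS = -2·(…); ÷-2 both sides ⇒ div: ((6*(x + 4)) - 8) - 8 = 56.
Step 2. [((6*(x + 4)) - 8) - 8 = 56] peel the -8: add 8 from each side, so sub: (6*(x + 4)) - 8 = 64.
Step 3. [(6*(x + 4)) - 8 = 64] add 8: x sits inside (… - 8) ⇒ sub: 6*(x + 4) = 72.
Step 4. [6*(x + 4) = 72] leading coefficient 6: divide by 6 ⇒ div: x + 4 = 12.
Step 5. [x + 4 = 12] +4 is outermost — subtract 4 both sides ⇒ sub: x = 8.

Answer: x ∈ {8}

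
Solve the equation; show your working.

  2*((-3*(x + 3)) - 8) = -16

Step 1. [2*((-3*(x + 3)) - 8) = -16] leading coefficient 2: divide by 2, so div: (-3*(x + 3)) - 8 = -8.
Step 2. [(-3*(x + 3)) - 8 = -8] -8 is outermost — add 8 both sides, so sub: -3*(x + 3) = 0.
Step 3. [-3*(x + 3) = 0] divide by the outer -3, so div: x + 3 = 0.
Step 4. [x + 3 = 0] subtract 3: x sits inside (… + 3) ⇒ sub: x = -3.

Answer: x ∈ {-3}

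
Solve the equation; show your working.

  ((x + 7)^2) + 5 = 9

Step 1. [((x + 7)^2) + 5 = 9] peel the +5: subtract 5 from each side, so sub: (x + 7)^2 = 4.
Step 2. [(x + 7)^2 = 4] LHS squared, RHS 4 ≥ 0: apply √ (±), so sqrt: x + 7 = 2 or -2.
Step 3. [x + 7 = 2 or -2] the outer +7 inverts by subtracting 7, so sub: x = -5 or -9.

Answer: x ∈ {-9, -5}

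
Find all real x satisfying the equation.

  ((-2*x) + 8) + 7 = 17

Step 1. [((-2*x) + 8) + 7 = 17] peel the +7: subtract 7 from each side. So sub: (-2*x) + 8 = 10.
Step 2. [(-2*x) + 8 = 10] -2 | LHS and -2 | 10: pull -2 out ⇒ factor: x - 4 = -5.
Step 3. [x - 4 = -5] the outer -4 inverts by adding 4, so sub: x = -1.

Answer: x ∈ {-1}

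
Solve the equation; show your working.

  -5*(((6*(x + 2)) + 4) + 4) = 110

Step 1. [-5*(((6*(x + 2)) + 4) + 4) = 110] -5·(inner) — divide through by -5 ⇒ div: ((6*(x + 2)) + 4) + 4 = -22.
Step 2. [((6*(x + 2)) + 4) + 4 = -22] peel the +4: subtract 4 from each side. So sub: (6*(x + 2)) + 4 = -26.
Step 3. [(6*(x + 2)) + 4 = -26] 4 comes off first (subtract 4) ⇒ sub: 6*(x + 2) = -30.
Step 4. [6*(x + 2) = -30] divide by the outer 6 ⇒ div: x + 2 = -5.
Step 5. [x + 2 = -5] peel the +2: subtract 2 from each side. So sub: x = -7.

Answer: x ∈ {-7}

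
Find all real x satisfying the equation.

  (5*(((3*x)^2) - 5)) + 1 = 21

Step 1. [(5*(((3*x)^2) - 5)) + 1 = 21] subtract 1: x sits inside (… + 1) ⇒ sub: 5*(((3*x)^2) - 5) = 20.
Step 2. [5*(((3*x)^2) - 5) = 20] LHS = 5·(…); ÷5 both sides. So div: ((3*x)^2) - 5 = 4.
Step 3. [((3*x)^2) - 5 = 4] 5 comes off first (add 5). So sub: (3*x)^2 = 9.
Step 4. [(3*x)^2 = 9] LHS squared, RHS 9 ≥ 0: apply √ (±), so sqrt: 3*x = 3 or -3.
Step 5. [3*x = 3 or -3] 3 out front; divide by 3, so div: x = 1 or -1.

Answer: x ∈ {-1, 1}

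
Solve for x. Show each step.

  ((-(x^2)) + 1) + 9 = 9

Step 1. [((-(x^2)) + 1) + 9 = 9] the outer +9 inverts by subtracting 9 ⇒ sub: (-(x^2)) + 1 = 0.
Step 2. [(-(x^2)) + 1 = 0] the outer +1 inverts by subtracting 1 ⇒ sub: -(x^2) = -1.
Step 3. [-(x^2) = -1] leading − — multiply by −1, so neg: x^2 = 1.
Step 4. [x^2 = 1] √ both sides: 1 ≥ 0 gives two branches ⇒ sqrt: x = 1 or -1.

Answer: x ∈ {-1, 1}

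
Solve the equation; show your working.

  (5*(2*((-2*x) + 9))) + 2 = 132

Step 1. [(5*(2*((-2*x) + 9))) + 2 = 132] subtract 2: x sits inside (… + 2), so sub: 5*(2*((-2*x) + 9)) = 130.
Step 2. [5*(2*((-2*x) + 9)) = 130] divide by the outer 5. So div: 2*((-2*x) + 9) = 26.
Step 3. [2*((-2*x) + 9) = 26] divide by the outer 2 ⇒ div: (-2*x) + 9 = 13.
Step 4. [(-2*x) + 9 = 13] +9 is outermost — subtract 9 both sides, so sub: -2*x = 4.
Step 5. [-2*x = 4] -2·(inner) — divide through by -2, so div: x = -2.

Answer: x ∈ {-2}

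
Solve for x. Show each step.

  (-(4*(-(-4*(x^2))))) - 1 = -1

Step 1. [(-(4*(-(-4*(x^2))))) - 1 = -1] the outer -1 inverts by adding 1 ⇒ sub: -(4*(-(-4*(x^2)))) = 0.
Step 2. [-(4*(-(-4*(x^2)))) = 0] flip signs both sides. So neg: 4*(-(-4*(x^2))) = 0.
Step 3. [4*(-(-4*(x^2))) = 0] 4·(inner) — divide through by 4, so div: -(-4*(x^2)) = 0.
Step 4. [-(-4*(x^2)) = 0] LHS negated; negate both sides ⇒ neg: -4*(x^2) = 0.
Step 5. [-4*(x^2) = 0] divide by the outer -4. So div: x^2 = 0.
Step 6. [x^2 = 0] LHS squared, RHS 0 ≥ 0: apply √ (±) ⇒ sqrt: x = 0.

Answer: x ∈ {0}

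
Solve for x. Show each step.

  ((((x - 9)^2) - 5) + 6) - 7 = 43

Step 1. [((((x - 9)^2) - 5) + 6) - 7 = 43] the outer -7 inverts by adding 7, so sub: (((x - 9)^2) - 5) + 6 = 50.
Step 2. [(((x - 9)^2) - 5) + 6 = 50] 6 comes off first (subtract 6), so sub: ((x - 9)^2) - 5 = 44.
Step 3. [((x - 9)^2) - 5 = 44] peel the -5: add 5 from each side, so sub: (x - 9)^2 = 49.
Step 4. [(x - 9)^2 = 49] LHS squared, RHS 49 ≥ 0: apply √ (±), so sqrt: x - 9 = 7 or -7.
Step 5. [x - 9 = 7 or -7] the outer -9 inverts by adding 9, so sub: x = 16 or 2.

Answer: x ∈ {2, 16}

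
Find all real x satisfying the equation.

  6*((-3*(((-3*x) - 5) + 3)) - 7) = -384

Step 1. [6*((-3*(((-3*x) - 5) + 3)) - 7) = -384] 6 out front; divide by 6. So div: (-3*(((-3*x) - 5) + 3)) - 7 = -64.
Step 2. [(-3*(((-3*x) - 5) + 3)) - 7 = -64] add 7: x sits inside (… - 7). So sub: -3*(((-3*x) - 5) + 3) = -57.
Step 3. [-3*(((-3*x) - 5) + 3) = -57] -3·(inner) — divide through by -3 ⇒ div: ((-3*x) - 5) + 3 = 19.
Step 4. [((-3*x) - 5) + 3 = 19] subtract 3: x sits inside (… + 3), so sub: (-3*x) - 5 = 16.
Step 5. [(-3*x) - 5 = 16] -5 is outermost — add 5 both sides ⇒ sub: -3*x = 21.
Step 6. [-3*x = 21] LHS = -3·(…); ÷-3 both sides. So div: x = -7.

Answer: x ∈ {-7}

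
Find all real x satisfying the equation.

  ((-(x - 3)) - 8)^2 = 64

Step 1. [((-(x - 3)) - 8)^2 = 64] LHS squared, RHS 64 ≥ 0: apply √ (±). So sqrt: (-(x - 3)) - 8 = 8 or -8.
Step 2. [(-(x - 3)) - 8 = 8 or -8] add 8: x sits inside (… - 8), so sub: -(x - 3) = 16 or 0.
Step 3. [-(x - 3) = 16 or 0] LHS negated; negate both sides. So neg: x - 3 = -16 or 0.
Step 4. [x - 3 = -16 or 0] -3 is outermost — add 3 both sides, so sub: x = -13 or 3.

Answer: x ∈ {-13, 3}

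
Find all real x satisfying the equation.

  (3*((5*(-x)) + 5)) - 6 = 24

Step 1. [(3*((5*(-x)) + 5)) - 6 = 24] the outer -6 inverts by adding 6. So sub: 3*((5*(-x)) + 5) = 30.
Step 2. [3*((5*(-x)) + 5) = 30] 3·(inner) — divide through by 3 ⇒ div: (5*(-x)) + 5 = 10.
Step 3. [(5*(-x)) + 5 = 10] 5 | LHS and 5 | 10: pull 5 out ⇒ factor: (-x) + 1 = 2.
Step 4. [(-x) + 1 = 2] the outer +1 inverts by subtracting 1. So sub: -x = 1.
Step 5. [-x = 1] flip signs both sides. So neg: x = -1.

Answer: x ∈ {-1}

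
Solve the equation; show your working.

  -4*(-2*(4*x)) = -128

Step 1. [-4*(-2*(4*x)) = -128] divide by the outer -4 ⇒ div: -2*(4*x) = 32.
Step 2. [-2*(4*x) = 32] -2 out front; divide by -2, so div: 4*x = -16.
Step 3. [4*x = -16] divide by the outer 4 ⇒ div: x = -4.

Answer: x ∈ {-4}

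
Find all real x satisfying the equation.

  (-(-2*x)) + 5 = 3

Step 1. [(-(-2*x)) + 5 = 3] 5 comes off first (subtract 5). So sub: -(-2*x) = -2.
Step 2. [-(-2*x) = -2] leading − — multiply by −1 ⇒ neg: -2*x = 2.
Step 3. [-2*x = 2] -2·(inner) — divide through by -2. So div: x = -1.

Answer: x ∈ {-1}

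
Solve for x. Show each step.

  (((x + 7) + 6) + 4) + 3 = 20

Step 1. [(((x + 7) + 6) + 4) + 3 = 20] 3 comes off first (subtract 3) ⇒ sub: ((x + 7) + 6) + 4 = 17.
Step 2. [((x + 7) + 6) + 4 = 17] subtract 4: x sits inside (… + 4). So sub: (x + 7) + 6 = 13.
Step 3. [(x + 7) + 6 = 13] peel the +6: subtract 6 from each side ⇒ sub: x + 7 = 7.
Step 4. [x + 7 = 7] the outer +7 inverts by subtracting 7, so sub: x = 0.

Answer: x ∈ {0}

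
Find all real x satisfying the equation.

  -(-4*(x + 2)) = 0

Step 1. [-(-4*(x + 2)) = 0] leading − — multiply by −1 ⇒ neg: -4*(x + 2) = 0.
Step 2. [-4*(x + 2) = 0] divide by the outer -4 ⇒ div: x + 2 = 0.
Step 3. [x + 2 = 0] 2 comes off first (subtract 2), so sub: x = -2.

Answer: x ∈ {-2}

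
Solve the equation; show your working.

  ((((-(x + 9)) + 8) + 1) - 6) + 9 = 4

Step 1. [((((-(x + 9)) + 8) + 1) - 6) + 9 = 4] peel the +9: subtract 9 from each side ⇒ sub: (((-(x + 9)) + 8) + 1) - 6 = -5.
Step 2. [(((-(x + 9)) + 8) + 1) - 6 = -5] add 6: x sits inside (… - 6) ⇒ sub: ((-(x + 9)) + 8) + 1 = 1.
Step 3. [((-(x + 9)) + 8) + 1 = 1] peel the +1: subtract 1 from each side ⇒ sub: (-(x + 9)) + 8 = 0.
Step 4. [(-(x + 9)) + 8 = 0] subtract 8: x sits inside (… + 8). So sub: -(x + 9) = -8.
Step 5. [-(x + 9) = -8] leading − — multiply by −1. So neg: x + 9 = 8.
Step 6. [x + 9 = 8] the outer +9 inverts by subtracting 9 ⇒ sub: x = -1.

Answer: x ∈ {-1}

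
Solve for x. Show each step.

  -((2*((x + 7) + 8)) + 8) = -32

Step 1. [-((2*((x + 7) + 8)) + 8) = -32] flip signs both sides, so neg: (2*((x + 7) + 8)) + 8 = 32.
Step 2. [(2*((x + 7) + 8)) + 8 = 32] common factor 2 (LHS and 32) — divide through. So factor: ((x + 7) + 8) + 4 = 16.
Step 3. [((x + 7) + 8) + 4 = 16] peel the +4: subtract 4 from each side. So sub: (x + 7) + 8 = 12.
Step 4. [(x + 7) + 8 = 12] 8 comes off first (subtract 8) ⇒ sub: x + 7 = 4.
Step 5. [x + 7 = 4] peel the +7: subtract 7 from each side. So sub: x = -3.

Answer: x ∈ {-3}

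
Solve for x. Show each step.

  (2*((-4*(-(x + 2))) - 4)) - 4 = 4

Step 1. [(2*((-4*(-(x + 2))) - 4)) - 4 = 4] peel the -4: add 4 from each side. So sub: 2*((-4*(-(x + 2))) - 4) = 8.
Step 2. [2*((-4*(-(x + 2))) - 4) = 8] 2 out front; divide by 2, so div: (-4*(-(x + 2))) - 4 = 4.
Step 3. [(-4*(-(x + 2))) - 4 = 4] add 4: x sits inside (… - 4), so sub: -4*(-(x + 2)) = 8.
Step 4. [-4*(-(x + 2)) = 8] LHS = -4·(…); ÷-4 both sides. So div: -(x + 2) = -2.
Step 5. [-(x + 2) = -2] LHS negated; negate both sides. So neg: x + 2 = 2.
Step 6. [x + 2 = 2] +2 is outermost — subtract 2 both sides. So sub: x = 0.

Answer: x ∈ {0}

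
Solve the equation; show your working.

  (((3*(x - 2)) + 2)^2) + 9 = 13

Step 1. [(((3*(x - 2)) + 2)^2) + 9 = 13] 9 comes off first (subtract 9) ⇒ sub: ((3*(x - 2)) + 2)^2 = 4.
Step 2. [((3*(x - 2)) + 2)^2 = 4] LHS squared, RHS 4 ≥ 0: apply √ (±), so sqrt: (3*(x - 2)) + 2 = 2 or -2.
Step 3. [(3*(x - 2)) + 2 = 2 or -2] peel the +2: subtract 2 from each side. So sub: 3*(x - 2) = 0 or -4.
Step 4. [3*(x - 2) = 0 or -4] 3 out front; divide by 3. So div: x - 2 = 0 or -4/3.
Step 5. [x - 2 = 0 or -4/3] 2 comes off first (add 2) ⇒ sub: x = 2 or 2/3.

Answer: x ∈ {2/3, 2}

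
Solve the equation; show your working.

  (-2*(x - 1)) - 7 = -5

Step 1. [(-2*(x - 1)) - 7 = -5] add 7: x sits inside (… - 7) ⇒ sub: -2*(x - 1) = 2.
Step 2. [-2*(x - 1) = 2] divide by the outer -2 ⇒ div: x - 1 = -1.
Step 3. [x - 1 = -1] the outer -1 inverts by adding 1 ⇒ sub: x = 0.

Answer: x ∈ {0}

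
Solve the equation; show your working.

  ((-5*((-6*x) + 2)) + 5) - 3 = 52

Step 1. [((-5*((-6*x) + 2)) + 5) - 3 = 52] peel the -3: add 3 from each side ⇒ sub: (-5*((-6*x) + 2)) + 5 = 55.
Step 2. [(-5*((-6*x) + 2)) + 5 = 55] subtract 5: x sits inside (… + 5), so sub: -5*((-6*x) + 2) = 50.
Step 3. [-5*((-6*x) + 2) = 50] -5·(inner) — divide through by -5. So div: (-6*x) + 2 = -10.
Step 4. [(-6*x) + 2 = -10] peel the +2: subtract 2 from each side ⇒ sub: -6*x = -12.
Step 5. [-6*x = -12] leading coefficient -6: divide by -6, so div: x = 2.

Answer: x ∈ {2}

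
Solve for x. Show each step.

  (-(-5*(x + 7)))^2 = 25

Step 1. [(-(-5*(x + 7)))^2 = 25] √ both sides: 25 ≥ 0 gives two branches. So sqrt: -(-5*(x + 7)) = 5 or -5.
Step 2. [-(-5*(x + 7)) = 5 or -5] flip signs both sides. So neg: -5*(x + 7) = -5 or 5.
Step 3. [-5*(x + 7) = -5 or 5] leading coefficient -5: divide by -5 ⇒ div: x + 7 = 1 or -1.
Step 4. [x + 7 = 1 or -1] subtract 7: x sits inside (… + 7) ⇒ sub: x = -6 or -8.

Answer: x ∈ {-8, -6}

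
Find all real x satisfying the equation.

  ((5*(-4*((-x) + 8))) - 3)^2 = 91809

Step 1. [((5*(-4*((-x) + 8))) - 3)^2 = 91809] LHS squared, RHS 91809 ≥ 0: apply √ (±). So sqrt: (5*(-4*((-x) + 8))) - 3 = 303 or -303.
Step 2. [(5*(-4*((-x) + 8))) - 3 = 303 or -303] 3 comes off first (add 3). So sub: 5*(-4*((-x) + 8)) = 306 or -300.
Step 3. [5*(-4*((-x) + 8)) = 306 or -300] 5 out front; divide by 5. So div: -4*((-x) + 8) = 306/5 or -60.
Step 4. [-4*((-x) + 8) = 306/5 or -60] divide by the outer -4. So div: (-x) + 8 = -153/10 or 15.
Step 5. [(-x) + 8 = -153/10 or 15] 8 comes off first (subtract 8). So sub: -x = -233/10 or 7.
Step 6. [-x = -233/10 or 7] flip signs both sides, so neg: x = 233/10 or -7.

Answer: x ∈ {-7, 233/10}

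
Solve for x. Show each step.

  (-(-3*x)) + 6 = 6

Step 1. [(-(-3*x)) + 6 = 6] subtract 6: x sits inside (… + 6), so sub: -(-3*x) = 0.
Step 2. [-(-3*x) = 0] flip signs both sides. So neg: -3*x = 0.
Step 3. [-3*x = 0] divide by the outer -3, so div: x = 0.

Answer: x ∈ {0}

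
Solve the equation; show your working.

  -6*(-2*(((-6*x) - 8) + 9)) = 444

Step 1. [-6*(-2*(((-6*x) - 8) + 9)) = 444] LHS = -6·(…); ÷-6 both sides. So div: -2*(((-6*x) - 8) + 9) = -74.
Step 2. [-2*(((-6*x) - 8) + 9) = -74] -2 out front; divide by -2. So div: ((-6*x) - 8) + 9 = 37.
Step 3. [((-6*x) - 8) + 9 = 37] the outer +9 inverts by subtracting 9. So sub: (-6*x) - 8 = 28.
Step 4. [(-6*x) - 8 = 28] -8 is outermost — add 8 both sides. So sub: -6*x = 36.
Step 5. [-6*x = 36] -6·(inner) — divide through by -6 ⇒ div: x = -6.

Answer: x ∈ {-6}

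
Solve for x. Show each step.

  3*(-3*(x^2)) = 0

Step 1. [3*(-3*(x^2)) = 0] divide by the outer 3. So div: -3*(x^2) = 0.
Step 2. [-3*(x^2) = 0] -3·(inner) — divide through by -3, so div: x^2 = 0.
Step 3. [x^2 = 0] LHS squared, RHS 0 ≥ 0: apply √ (±), so sqrt: x = 0.

Answer: x ∈ {0}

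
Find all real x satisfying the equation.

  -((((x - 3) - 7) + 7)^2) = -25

Step 1. [-((((x - 3) - 7) + 7)^2) = -25] LHS negated; negate both sides. So neg: (((x - 3) - 7) + 7)^2 = 25.
Step 2. [(((x - 3) - 7) + 7)^2 = 25] LHS squared, RHS 25 ≥ 0: apply √ (±). So sqrt: ((x - 3) - 7) + 7 = 5 or -5.
Step 3. [((x - 3) - 7) + 7 = 5 or -5] peel the +7: subtract 7 from each side, so sub: (x - 3) - 7 = -2 or -12.
Step 4. [(x - 3) - 7 = -2 or -12] 7 comes off first (add 7) ⇒ sub: x - 3 = 5 or -5.
Step 5. [x - 3 = 5 or -5] the outer -3 inverts by adding 3, so sub: x = 8 or -2.

Answer: x ∈ {-2, 8}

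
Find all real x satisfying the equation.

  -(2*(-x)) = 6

Step 1. [-(2*(-x)) = 6] LHS negated; negate both sides ⇒ neg: 2*(-x) = -6.
Step 2. [2*(-x) = -6] 2 out front; divide by 2 ⇒ div: -x = -3.
Step 3. [-x = -3] leading − — multiply by −1, so neg: x = 3.

Answer: x ∈ {3}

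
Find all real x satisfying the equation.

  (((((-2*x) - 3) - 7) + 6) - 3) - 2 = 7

Step 1. [(((((-2*x) - 3) - 7) + 6) - 3) - 2 = 7] -2 is outermost — add 2 both sides. So sub: ((((-2*x) - 3) - 7) + 6) - 3 = 9.
Step 2. [((((-2*x) - 3) - 7) + 6) - 3 = 9] the outer -3 inverts by adding 3, so sub: (((-2*x) - 3) - 7) + 6 = 12.
Step 3. [(((-2*x) - 3) - 7) + 6 = 12] subtract 6: x sits inside (… + 6). So sub: ((-2*x) - 3) - 7 = 6.
Step 4. [((-2*x) - 3) - 7 = 6] the outer -7 inverts by adding 7, so sub: (-2*x) - 3 = 13.
Step 5. [(-2*x) - 3 = 13] peel the -3: add 3 from each side, so sub: -2*x = 16.
Step 6. [-2*x = 16] leading coefficient -2: divide by -2, so div: x = -8.

Answer: x ∈ {-8}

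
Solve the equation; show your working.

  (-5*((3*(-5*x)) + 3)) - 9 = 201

Step 1. [(-5*((3*(-5*x)) + 3)) - 9 = 201] the outer -9 inverts by adding 9 ⇒ sub: -5*((3*(-5*x)) + 3) = 210.
Step 2. [-5*((3*(-5*x)) + 3) = 210] divide by the outer -5, so div: (3*(-5*x)) + 3 = -42.
Step 3. [(3*(-5*x)) + 3 = -42] peel the +3: subtract 3 from each side ⇒ sub: 3*(-5*x) = -45.
Step 4. [3*(-5*x) = -45] leading coefficient 3: divide by 3. So div: -5*x = -15.
Step 5. [-5*x = -15] LHS = -5·(…); ÷-5 both sides, so div: x = 3.

Answer: x ∈ {3}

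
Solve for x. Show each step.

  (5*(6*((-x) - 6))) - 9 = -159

Step 1. [(5*(6*((-x) - 6))) - 9 = -159] -9 is outermost — add 9 both sides. So sub: 5*(6*((-x) - 6)) = -150.
Step 2. [5*(6*((-x) - 6)) = -150] leading coefficient 5: divide by 5 ⇒ div: 6*((-x) - 6) = -30.
Step 3. [6*((-x) - 6) = -30] LHS = 6·(…); ÷6 both sides, so div: (-x) - 6 = -5.
Step 4. [(-x) - 6 = -5] -6 is outermost — add 6 both sides, so sub: -x = 1.
Step 5. [-x = 1] flip signs both sides, so neg: x = -1.

Answer: x ∈ {-1}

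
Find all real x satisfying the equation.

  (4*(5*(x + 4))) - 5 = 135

Step 1. [(4*(5*(x + 4))) - 5 = 135] add 5: x sits inside (… - 5). So sub: 4*(5*(x + 4)) = 140.
Step 2. [4*(5*(x + 4)) = 140] 4 out front; divide by 4 ⇒ div: 5*(x + 4) = 35.
Step 3. [5*(x + 4) = 35] leading coefficient 5: divide by 5, so div: x + 4 = 7.
Step 4. [x + 4 = 7] subtract 4: x sits inside (… + 4). So sub: x = 3.

Answer: x ∈ {3}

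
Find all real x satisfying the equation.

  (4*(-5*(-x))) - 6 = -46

Step 1. [(4*(-5*(-x))) - 6 = -46] -6 is outermost — add 6 both sides ⇒ sub: 4*(-5*(-x)) = -40.
Step 2. [4*(-5*(-x)) = -40] 4·(inner) — divide through by 4 ⇒ div: -5*(-x) = -10.
Step 3. [-5*(-x) = -10] -5 out front; divide by -5 ⇒ div: -x = 2.
Step 4. [-x = 2] LHS negated; negate both sides, so neg: x = -2.

Answer: x ∈ {-2}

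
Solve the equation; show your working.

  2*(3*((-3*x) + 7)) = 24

Step 1. [2*(3*((-3*x) + 7)) = 24] 2·(inner) — divide through by 2, so div: 3*((-3*x) + 7) = 12.
Step 2. [3*((-3*x) + 7) = 12] LHS = 3·(…); ÷3 both sides. So div: (-3*x) + 7 = 4.
Step 3. [(-3*x) + 7 = 4] 7 comes off first (subtract 7). So sub: -3*x = -3.
Step 4. [-3*x = -3] LHS = -3·(…); ÷-3 both sides. So div: x = 1.

Answer: x ∈ {1}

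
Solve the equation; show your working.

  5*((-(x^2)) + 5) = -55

Step 1. [5*((-(x^2)) + 5) = -55] leading coefficient 5: divide by 5 ⇒ div: (-(x^2)) + 5 = -11.
Step 2. [(-(x^2)) + 5 = -11] +5 is outermost — subtract 5 both sides, so sub: -(x^2) = -16.
Step 3. [-(x^2) = -16] flip signs both sides. So neg: x^2 = 16.
Step 4. [x^2 = 16] √ both sides: 16 ≥ 0 gives two branches ⇒ sqrt: x = 4 or -4.

Answer: x ∈ {-4, 4}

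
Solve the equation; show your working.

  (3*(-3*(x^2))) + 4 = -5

Step 1. [(3*(-3*(x^2))) + 4 = -5] 4 comes off first (subtract 4), so sub: 3*(-3*(x^2)) = -9.
Step 2. [3*(-3*(x^2)) = -9] leading coefficient 3: divide by 3 ⇒ div: -3*(x^2) = -3.
Step 3. [-3*(x^2) = -3] -3 out front; divide by -3 ⇒ div: x^2 = 1.
Step 4. [x^2 = 1] √ both sides: 1 ≥ 0 gives two branches. So sqrt: x = 1 or -1.

Answer: x ∈ {-1, 1}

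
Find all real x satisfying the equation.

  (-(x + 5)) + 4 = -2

Step 1. [(-(x + 5)) + 4 = -2] +4 is outermost — subtract 4 both sides. So sub: -(x + 5) = -6.
Step 2. [-(x + 5) = -6] LHS negated; negate both sides ⇒ neg: x + 5 = 6.
Step 3. [x + 5 = 6] the outer +5 inverts by subtracting 5 ⇒ sub: x = 1.

Answer: x ∈ {1}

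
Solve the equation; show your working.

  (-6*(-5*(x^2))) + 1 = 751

Step 1. [(-6*(-5*(x^2))) + 1 = 751] subtract 1: x sits inside (… + 1), so sub: -6*(-5*(x^2)) = 750.
Step 2. [-6*(-5*(x^2)) = 750] leading coefficient -6: divide by -6 ⇒ div: -5*(x^2) = -125.
Step 3. [-5*(x^2) = -125] -5 out front; divide by -5. So div: x^2 = 25.
Step 4. [x^2 = 25] √ both sides: 25 ≥ 0 gives two branches, so sqrt: x = 5 or -5.

Answer: x ∈ {-5, 5}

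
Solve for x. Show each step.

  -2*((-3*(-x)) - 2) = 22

Step 1. [-2*((-3*(-x)) - 2) = 22] divide by the outer -2, so div: (-3*(-x)) - 2 = -11.
Step 2. [(-3*(-x)) - 2 = -11] 2 comes off first (add 2) ⇒ sub: -3*(-x) = -9.
Step 3. [-3*(-x) = -9] -3·(inner) — divide through by -3 ⇒ div: -x = 3.
Step 4. [-x = 3] flip signs both sides, so neg: x = -3.

Answer: x ∈ {-3}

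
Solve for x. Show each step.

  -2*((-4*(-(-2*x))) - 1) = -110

Step 1. [-2*((-4*(-(-2*x))) - 1) = -110] leading coefficient -2: divide by -2, so div: (-4*(-(-2*x))) - 1 = 55.
Step 2. [(-4*(-(-2*x))) - 1 = 55] -1 is outermost — add 1 both sides, so sub: -4*(-(-2*x)) = 56.
Step 3. [-4*(-(-2*x)) = 56] -4 out front; divide by -4 ⇒ div: -(-2*x) = -14.
Step 4. [-(-2*x) = -14] LHS negated; negate both sides, so neg: -2*x = 14.
Step 5. [-2*x = 14] leading coefficient -2: divide by -2. So div: x = -7.

Answer: x ∈ {-7}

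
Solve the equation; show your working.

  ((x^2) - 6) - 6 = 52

Step 1. [((x^2) - 6) - 6 = 52] peel the -6: add 6 from each side ⇒ sub: (x^2) - 6 = 58.
Step 2. [(x^2) - 6 = 58] the outer -6 inverts by adding 6 ⇒ sub: x^2 = 64.
Step 3. [x^2 = 64] 64 ≥ 0, LHS is (·)² — take ±√, so sqrt: x = 8 or -8.

Answer: x ∈ {-8, 8}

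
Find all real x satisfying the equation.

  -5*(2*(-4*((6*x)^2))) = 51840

Step 1. [-5*(2*(-4*((6*x)^2))) = 51840] LHS = -5·(…); ÷-5 both sides ⇒ div: 2*(-4*((6*x)^2)) = -10368.
Step 2. [2*(-4*((6*x)^2)) = -10368] 2 out front; divide by 2. So div: -4*((6*x)^2) = -5184.
Step 3. [-4*((6*x)^2) = -5184] -4·(inner) — divide through by -4, so div: (6*x)^2 = 1296.
Step 4. [(6*x)^2 = 1296] LHS squared, RHS 1296 ≥ 0: apply √ (±), so sqrt: 6*x = 36 or -36.
Step 5. [6*x = 36 or -36] leading coefficient 6: divide by 6. So div: x = 6 or -6.

Answer: x ∈ {-6, 6}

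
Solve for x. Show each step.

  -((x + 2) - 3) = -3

Step 1. [-((x + 2) - 3) = -3] leading − — multiply by −1 ⇒ neg: (x + 2) - 3 = 3.
Step 2. [(x + 2) - 3 = 3] peel the -3: add 3 from each side ⇒ sub: x + 2 = 6.
Step 3. [x + 2 = 6] 2 comes off first (subtract 2), so sub: x = 4.

Answer: x ∈ {4}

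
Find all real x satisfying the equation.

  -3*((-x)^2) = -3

Step 1. [-3*((-x)^2) = -3] divide by the outer -3 ⇒ div: (-x)^2 = 1.
Step 2. [(-x)^2 = 1] LHS squared, RHS 1 ≥ 0: apply √ (±), so sqrt: -x = 1 or -1.
Step 3. [-x = 1 or -1] flip signs both sides, so neg: x = -1 or 1.

Answer: x ∈ {-1, 1}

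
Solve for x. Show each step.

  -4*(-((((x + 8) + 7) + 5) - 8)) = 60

Step 1. [-4*(-((((x + 8) + 7) + 5) - 8)) = 60] leading coefficient -4: divide by -4 ⇒ div: -((((x + 8) + 7) + 5) - 8) = -15.
Step 2. [-((((x + 8) + 7) + 5) - 8) = -15] leading − — multiply by −1 ⇒ neg: (((x + 8) + 7) + 5) - 8 = 15.
Step 3. [(((x + 8) + 7) + 5) - 8 = 15] add 8: x sits inside (… - 8). So sub: ((x + 8) + 7) + 5 = 23.
Step 4. [((x + 8) + 7) + 5 = 23] subtract 5: x sits inside (… + 5) ⇒ sub: (x + 8) + 7 = 18.
Step 5. [(x + 8) + 7 = 18] 7 comes off first (subtract 7) ⇒ sub: x + 8 = 11.
Step 6. [x + 8 = 11] the outer +8 inverts by subtracting 8, so sub: x = 3.

Answer: x ∈ {3}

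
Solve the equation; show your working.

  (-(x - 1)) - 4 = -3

Step 1. [(-(x - 1)) - 4 = -3] the outer -4 inverts by adding 4 ⇒ sub: -(x - 1) = 1.
Step 2. [-(x - 1) = 1] leading − — multiply by −1, so neg: x - 1 = -1.
Step 3. [x - 1 = -1] the outer -1 inverts by adding 1, so sub: x = 0.

Answer: x ∈ {0}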